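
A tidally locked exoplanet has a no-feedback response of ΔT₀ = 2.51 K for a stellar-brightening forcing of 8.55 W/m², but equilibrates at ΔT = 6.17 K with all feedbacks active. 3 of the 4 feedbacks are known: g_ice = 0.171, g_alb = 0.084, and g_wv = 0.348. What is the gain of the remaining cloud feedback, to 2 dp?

Amplification A = ΔT/ΔT₀ = 6.17/2.51 = 2.458.
Total gain g = 1 − 1/A = 1 − 1/2.458 = 0.5932.
Known gains sum to 0.171 + 0.084 + 0.348 = 0.603.
g_cld = 0.5932 − 0.603 = -0.01.

-0.01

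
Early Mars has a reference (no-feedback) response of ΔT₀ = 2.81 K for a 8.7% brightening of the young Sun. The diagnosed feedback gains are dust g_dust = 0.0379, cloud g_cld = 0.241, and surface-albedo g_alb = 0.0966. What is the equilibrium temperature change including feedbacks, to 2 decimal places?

Total gain g = 0.0379 + 0.241 + 0.0966 = 0.3755.
Amplification A = 1/(1 − 0.3755) = 1.601.
ΔT = 2.81 × 1.601 = 4.50 K.

4.50 K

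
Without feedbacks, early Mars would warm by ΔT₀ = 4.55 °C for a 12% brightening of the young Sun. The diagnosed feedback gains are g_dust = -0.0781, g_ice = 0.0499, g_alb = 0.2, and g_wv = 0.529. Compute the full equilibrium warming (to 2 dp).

Total gain g = -0.0781 + 0.0499 + 0.2 + 0.529 = 0.7008.
Amplification A = 1/(1 − 0.7008) = 3.342.
ΔT = 4.55 × 3.342 = 15.21 °C.

15.21 °C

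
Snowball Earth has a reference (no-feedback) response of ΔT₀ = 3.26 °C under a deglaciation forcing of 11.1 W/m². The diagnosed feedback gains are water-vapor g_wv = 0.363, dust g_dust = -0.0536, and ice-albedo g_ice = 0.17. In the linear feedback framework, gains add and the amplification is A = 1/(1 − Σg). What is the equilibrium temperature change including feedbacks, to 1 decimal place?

6.3 °C

Total gain g = 0.363 − 0.0536 + 0.17 = 0.4794.
Amplification A = 1/(1 − 0.4794) = 1.921.
ΔT = 3.26 × 1.921 = 6.3 °C.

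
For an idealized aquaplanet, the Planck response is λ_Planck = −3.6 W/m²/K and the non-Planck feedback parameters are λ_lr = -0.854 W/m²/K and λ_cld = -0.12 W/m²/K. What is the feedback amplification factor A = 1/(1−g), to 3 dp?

0.787

Convert to gains: g_lr = -0.854/3.6 = -0.2372; g_cld = -0.12/3.6 = -0.03333.
Total gain g = -0.27053.
A = 1/(1 + 0.27053) = 0.787.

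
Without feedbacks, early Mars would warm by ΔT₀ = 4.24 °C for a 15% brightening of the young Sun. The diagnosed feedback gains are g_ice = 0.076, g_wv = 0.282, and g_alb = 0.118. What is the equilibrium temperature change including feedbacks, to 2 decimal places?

Total gain g = 0.076 + 0.282 + 0.118 = 0.476.
Amplification A = 1/(1 − 0.476) = 1.908.
ΔT = 4.24 × 1.908 = 8.09 °C.

8.09 °C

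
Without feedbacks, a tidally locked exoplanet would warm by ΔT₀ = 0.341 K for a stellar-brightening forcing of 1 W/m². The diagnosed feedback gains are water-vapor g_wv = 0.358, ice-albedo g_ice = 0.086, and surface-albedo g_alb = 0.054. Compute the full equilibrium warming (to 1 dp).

0.7 K

Total gain g = 0.358 + 0.086 + 0.054 = 0.498.
Amplification A = 1/(1 − 0.498) = 1.992.
ΔT = 0.341 × 1.992 = 0.7 K.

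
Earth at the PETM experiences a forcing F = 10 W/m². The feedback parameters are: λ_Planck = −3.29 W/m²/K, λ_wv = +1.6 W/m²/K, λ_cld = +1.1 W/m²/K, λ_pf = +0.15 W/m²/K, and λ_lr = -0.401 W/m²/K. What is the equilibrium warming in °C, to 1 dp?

Net feedback parameter λ = (−3.29) + (+1.6) + (+1.1) + (+0.15) + (-0.401) = -0.841 W/m²/K.
ΔT = −F/λ = −10/(-0.841) = 11.9 °C.

11.9 °C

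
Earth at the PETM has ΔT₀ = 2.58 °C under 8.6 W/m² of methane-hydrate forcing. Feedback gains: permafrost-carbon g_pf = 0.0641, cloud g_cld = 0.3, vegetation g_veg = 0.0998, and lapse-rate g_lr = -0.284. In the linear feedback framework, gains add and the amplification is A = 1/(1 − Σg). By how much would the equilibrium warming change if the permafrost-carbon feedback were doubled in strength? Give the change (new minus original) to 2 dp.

Original: g = 0.1799, ΔT = 2.58/(1−0.1799) = 3.1460 °C.
With doubled permafrost-carbon: g' = 0.244, ΔT' = 2.58/(1−0.244) = 3.4127 °C.
Change = 3.4127 − 3.1460 = 0.27 °C.

0.27 °C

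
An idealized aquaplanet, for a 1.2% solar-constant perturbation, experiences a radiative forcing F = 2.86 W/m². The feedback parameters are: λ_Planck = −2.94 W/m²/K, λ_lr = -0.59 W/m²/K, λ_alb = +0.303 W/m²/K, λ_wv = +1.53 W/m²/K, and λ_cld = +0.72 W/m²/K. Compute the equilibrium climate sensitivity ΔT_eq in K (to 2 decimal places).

Net feedback parameter λ = (−2.94) + (-0.59) + (+0.303) + (+1.53) + (+0.72) = -0.977 W/m²/K.
ΔT = −F/λ = −2.86/(-0.977) = 2.93 K.

2.93 K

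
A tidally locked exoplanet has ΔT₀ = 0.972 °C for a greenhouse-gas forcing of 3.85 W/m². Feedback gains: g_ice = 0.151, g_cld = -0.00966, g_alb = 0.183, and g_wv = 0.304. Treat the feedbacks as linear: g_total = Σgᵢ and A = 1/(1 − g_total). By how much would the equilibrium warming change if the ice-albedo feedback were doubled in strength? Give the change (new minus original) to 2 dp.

1.79 °C

Original: g = 0.62834, ΔT = 0.972/(1−0.62834) = 2.6153 °C.
With doubled ice-albedo: g' = 0.77934, ΔT' = 0.972/(1−0.77934) = 4.4050 °C.
Change = 4.4050 − 2.6153 = 1.79 °C.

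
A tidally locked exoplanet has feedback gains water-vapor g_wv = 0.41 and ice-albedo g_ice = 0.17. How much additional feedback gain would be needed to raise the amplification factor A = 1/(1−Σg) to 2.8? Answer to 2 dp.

0.06

Current total gain = 0.58.
Target gain for A = 2.8: g* = 1 − 1/2.8 = 0.6429.
Additional gain needed = 0.6429 − 0.58 = 0.06.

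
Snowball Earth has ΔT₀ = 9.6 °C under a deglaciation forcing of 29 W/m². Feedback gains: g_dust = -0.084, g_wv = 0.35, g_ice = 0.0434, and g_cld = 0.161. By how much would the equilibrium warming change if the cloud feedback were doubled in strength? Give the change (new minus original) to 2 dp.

Original: g = 0.4704, ΔT = 9.6/(1−0.4704) = 18.1269 °C.
With doubled cloud: g' = 0.6314, ΔT' = 9.6/(1−0.6314) = 26.0445 °C.
Change = 26.0445 − 18.1269 = 7.92 °C.

7.92 °C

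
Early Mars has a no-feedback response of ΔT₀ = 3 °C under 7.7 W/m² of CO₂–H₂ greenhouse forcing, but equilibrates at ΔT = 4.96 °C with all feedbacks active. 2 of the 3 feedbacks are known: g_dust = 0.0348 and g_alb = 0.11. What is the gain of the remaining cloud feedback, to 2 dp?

0.25

Amplification A = ΔT/ΔT₀ = 4.96/3 = 1.653.
Total gain g = 1 − 1/A = 1 − 1/1.653 = 0.395.
Known gains sum to 0.0348 + 0.11 = 0.1448.
g_cld = 0.395 − 0.1448 = 0.25.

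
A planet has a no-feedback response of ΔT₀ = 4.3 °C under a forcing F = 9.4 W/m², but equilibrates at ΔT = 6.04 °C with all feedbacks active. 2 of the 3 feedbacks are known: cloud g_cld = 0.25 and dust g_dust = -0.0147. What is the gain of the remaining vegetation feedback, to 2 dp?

Amplification A = ΔT/ΔT₀ = 6.04/4.3 = 1.405.
Total gain g = 1 − 1/A = 1 − 1/1.405 = 0.2883.
Known gains sum to 0.25 − 0.0147 = 0.2353.
g_veg = 0.2883 − 0.2353 = 0.05.

0.05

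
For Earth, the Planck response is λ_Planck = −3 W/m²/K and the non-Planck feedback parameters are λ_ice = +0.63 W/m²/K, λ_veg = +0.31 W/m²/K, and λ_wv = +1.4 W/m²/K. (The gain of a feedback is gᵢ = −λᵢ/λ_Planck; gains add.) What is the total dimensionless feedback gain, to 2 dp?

0.78

Convert to gains: g_ice = 0.63/3 = 0.21; g_veg = 0.31/3 = 0.1033; g_wv = 1.4/3 = 0.4667.
Total gain g = 0.78.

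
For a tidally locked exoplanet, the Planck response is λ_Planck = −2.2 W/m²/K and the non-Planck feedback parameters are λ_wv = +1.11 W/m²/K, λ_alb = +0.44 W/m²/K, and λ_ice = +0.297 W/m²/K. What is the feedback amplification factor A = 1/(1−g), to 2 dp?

Convert to gains: g_wv = 1.11/2.2 = 0.5045; g_alb = 0.44/2.2 = 0.2; g_ice = 0.297/2.2 = 0.135.
Total gain g = 0.8395.
A = 1/(1 − 0.8395) = 6.23.

6.23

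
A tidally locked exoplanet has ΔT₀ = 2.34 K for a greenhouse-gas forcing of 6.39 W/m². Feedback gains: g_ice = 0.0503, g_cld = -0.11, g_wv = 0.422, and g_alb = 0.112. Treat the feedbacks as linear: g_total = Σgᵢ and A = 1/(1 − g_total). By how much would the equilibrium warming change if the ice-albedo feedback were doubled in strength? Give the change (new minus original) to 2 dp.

Original: g = 0.4743, ΔT = 2.34/(1−0.4743) = 4.4512 K.
With doubled ice-albedo: g' = 0.5246, ΔT' = 2.34/(1−0.5246) = 4.9222 K.
Change = 4.9222 − 4.4512 = 0.47 K.

0.47 K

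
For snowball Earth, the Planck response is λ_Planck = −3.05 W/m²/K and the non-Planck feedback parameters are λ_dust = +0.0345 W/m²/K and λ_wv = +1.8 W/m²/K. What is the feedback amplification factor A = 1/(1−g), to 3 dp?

Convert to gains: g_dust = 0.0345/3.05 = 0.01131; g_wv = 1.8/3.05 = 0.5902.
Total gain g = 0.60151.
A = 1/(1 − 0.60151) = 2.509.

2.509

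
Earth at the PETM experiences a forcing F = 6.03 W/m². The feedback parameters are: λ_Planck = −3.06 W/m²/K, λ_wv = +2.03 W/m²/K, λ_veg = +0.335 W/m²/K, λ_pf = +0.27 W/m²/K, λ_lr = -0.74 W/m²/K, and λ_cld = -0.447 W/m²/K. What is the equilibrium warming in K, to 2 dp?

Net feedback parameter λ = (−3.06) + (+2.03) + (+0.335) + (+0.27) + (-0.74) + (-0.447) = -1.612 W/m²/K.
ΔT = −F/λ = −6.03/(-1.612) = 3.74 K.

3.74 K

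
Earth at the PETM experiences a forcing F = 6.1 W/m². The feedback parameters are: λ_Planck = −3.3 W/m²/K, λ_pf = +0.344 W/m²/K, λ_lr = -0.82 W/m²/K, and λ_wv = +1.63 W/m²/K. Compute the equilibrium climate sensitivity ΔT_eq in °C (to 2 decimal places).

2.84 °C

Net feedback parameter λ = (−3.3) + (+0.344) + (-0.82) + (+1.63) = -2.146 W/m²/K.
ΔT = −F/λ = −6.1/(-2.146) = 2.84 °C.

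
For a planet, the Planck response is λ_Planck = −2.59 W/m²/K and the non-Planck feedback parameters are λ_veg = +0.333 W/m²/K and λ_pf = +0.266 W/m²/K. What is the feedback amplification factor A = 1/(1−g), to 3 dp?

1.301

Convert to gains: g_veg = 0.333/2.59 = 0.1286; g_pf = 0.266/2.59 = 0.1027.
Total gain g = 0.2313.
A = 1/(1 − 0.2313) = 1.301.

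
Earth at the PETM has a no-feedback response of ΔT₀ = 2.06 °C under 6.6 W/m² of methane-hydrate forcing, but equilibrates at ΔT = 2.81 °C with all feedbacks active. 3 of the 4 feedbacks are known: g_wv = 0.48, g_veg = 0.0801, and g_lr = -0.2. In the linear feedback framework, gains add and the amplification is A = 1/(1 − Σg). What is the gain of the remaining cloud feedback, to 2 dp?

-0.09

Amplification A = ΔT/ΔT₀ = 2.81/2.06 = 1.364.
Total gain g = 1 − 1/A = 1 − 1/1.364 = 0.2669.
Known gains sum to 0.48 + 0.0801 − 0.2 = 0.3601.
g_cld = 0.2669 − 0.3601 = -0.09.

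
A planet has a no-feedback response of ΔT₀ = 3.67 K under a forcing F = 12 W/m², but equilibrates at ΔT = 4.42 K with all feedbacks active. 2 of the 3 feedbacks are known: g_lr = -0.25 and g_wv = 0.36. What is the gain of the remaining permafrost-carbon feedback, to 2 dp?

0.06

Amplification A = ΔT/ΔT₀ = 4.42/3.67 = 1.204.
Total gain g = 1 − 1/A = 1 − 1/1.204 = 0.1694.
Known gains sum to -0.25 + 0.36 = 0.11.
g_pf = 0.1694 − 0.11 = 0.06.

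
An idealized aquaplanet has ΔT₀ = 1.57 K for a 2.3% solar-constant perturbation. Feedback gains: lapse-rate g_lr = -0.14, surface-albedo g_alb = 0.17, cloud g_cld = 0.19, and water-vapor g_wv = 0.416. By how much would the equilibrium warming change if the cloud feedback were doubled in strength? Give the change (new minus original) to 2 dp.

Original: g = 0.636, ΔT = 1.57/(1−0.636) = 4.3132 K.
With doubled cloud: g' = 0.826, ΔT' = 1.57/(1−0.826) = 9.0230 K.
Change = 9.0230 − 4.3132 = 4.71 K.

4.71 K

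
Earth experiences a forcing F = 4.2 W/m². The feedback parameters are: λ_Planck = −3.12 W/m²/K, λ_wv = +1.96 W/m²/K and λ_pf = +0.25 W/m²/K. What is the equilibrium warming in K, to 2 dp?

4.62 K

Net feedback parameter λ = (−3.12) + (+1.96) + (+0.25) = -0.91 W/m²/K.
ΔT = −F/λ = −4.2/(-0.91) = 4.62 K.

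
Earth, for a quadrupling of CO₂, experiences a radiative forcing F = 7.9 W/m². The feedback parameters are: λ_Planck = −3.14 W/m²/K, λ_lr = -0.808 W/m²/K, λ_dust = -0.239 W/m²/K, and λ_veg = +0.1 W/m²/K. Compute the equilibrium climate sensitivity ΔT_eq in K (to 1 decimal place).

1.9 K

Net feedback parameter λ = (−3.14) + (-0.808) + (-0.239) + (+0.1) = -4.087 W/m²/K.
ΔT = −F/λ = −7.9/(-4.087) = 1.9 K.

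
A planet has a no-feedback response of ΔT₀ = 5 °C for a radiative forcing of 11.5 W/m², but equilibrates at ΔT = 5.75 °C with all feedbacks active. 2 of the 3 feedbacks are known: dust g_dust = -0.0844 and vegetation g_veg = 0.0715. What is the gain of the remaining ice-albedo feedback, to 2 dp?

0.14

Amplification A = ΔT/ΔT₀ = 5.75/5 = 1.15.
Total gain g = 1 − 1/A = 1 − 1/1.15 = 0.1304.
Known gains sum to -0.0844 + 0.0715 = -0.0129.
g_ice = 0.1304 + 0.0129 = 0.14.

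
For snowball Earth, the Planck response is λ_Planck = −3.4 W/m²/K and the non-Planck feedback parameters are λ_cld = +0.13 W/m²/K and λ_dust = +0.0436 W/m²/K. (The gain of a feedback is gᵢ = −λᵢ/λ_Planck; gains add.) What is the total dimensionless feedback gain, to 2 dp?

Convert to gains: g_cld = 0.13/3.4 = 0.03824; g_dust = 0.0436/3.4 = 0.01282.
Total gain g = 0.05106.

0.05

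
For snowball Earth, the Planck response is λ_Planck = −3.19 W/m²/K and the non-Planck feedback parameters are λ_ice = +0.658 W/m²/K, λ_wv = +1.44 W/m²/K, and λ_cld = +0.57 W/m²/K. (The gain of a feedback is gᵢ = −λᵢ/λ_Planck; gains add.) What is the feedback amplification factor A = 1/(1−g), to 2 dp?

Convert to gains: g_ice = 0.658/3.19 = 0.2063; g_wv = 1.44/3.19 = 0.4514; g_cld = 0.57/3.19 = 0.1787.
Total gain g = 0.8364.
A = 1/(1 − 0.8364) = 6.11.

6.11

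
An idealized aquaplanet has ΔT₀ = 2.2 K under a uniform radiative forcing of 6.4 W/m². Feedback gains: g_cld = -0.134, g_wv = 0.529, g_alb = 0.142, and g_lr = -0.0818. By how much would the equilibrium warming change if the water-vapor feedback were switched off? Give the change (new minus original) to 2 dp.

Original: g = 0.4552, ΔT = 2.2/(1−0.4552) = 4.0382 K.
Without water-vapor: g' = -0.0738, ΔT' = 2.2/(1+0.0738) = 2.0488 K.
Change = 2.0488 − 4.0382 = -1.99 K.

-1.99 K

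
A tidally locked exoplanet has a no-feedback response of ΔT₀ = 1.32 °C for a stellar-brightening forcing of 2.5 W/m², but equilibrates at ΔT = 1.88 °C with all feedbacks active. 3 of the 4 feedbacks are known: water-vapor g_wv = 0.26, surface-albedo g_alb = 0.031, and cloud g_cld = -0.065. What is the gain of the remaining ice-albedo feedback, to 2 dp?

Amplification A = ΔT/ΔT₀ = 1.88/1.32 = 1.424.
Total gain g = 1 − 1/A = 1 − 1/1.424 = 0.2978.
Known gains sum to 0.26 + 0.031 − 0.065 = 0.226.
g_ice = 0.2978 − 0.226 = 0.07.

0.07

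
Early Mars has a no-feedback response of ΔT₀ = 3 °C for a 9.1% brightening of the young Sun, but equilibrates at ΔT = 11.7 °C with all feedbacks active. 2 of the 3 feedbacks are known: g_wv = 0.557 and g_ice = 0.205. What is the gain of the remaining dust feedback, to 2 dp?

-0.02

Amplification A = ΔT/ΔT₀ = 11.7/3 = 3.9.
Total gain g = 1 − 1/A = 1 − 1/3.9 = 0.7436.
Known gains sum to 0.557 + 0.205 = 0.762.
g_dust = 0.7436 − 0.762 = -0.02.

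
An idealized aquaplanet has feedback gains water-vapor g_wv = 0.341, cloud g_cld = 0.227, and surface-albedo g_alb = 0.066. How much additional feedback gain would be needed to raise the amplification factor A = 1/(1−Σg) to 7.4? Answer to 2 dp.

0.23

Current total gain = 0.634.
Target gain for A = 7.4: g* = 1 − 1/7.4 = 0.8649.
Additional gain needed = 0.8649 − 0.634 = 0.23.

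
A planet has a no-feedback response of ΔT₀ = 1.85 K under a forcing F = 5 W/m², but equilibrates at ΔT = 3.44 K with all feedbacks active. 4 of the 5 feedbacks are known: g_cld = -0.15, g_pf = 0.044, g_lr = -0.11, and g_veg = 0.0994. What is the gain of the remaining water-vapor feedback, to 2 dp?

0.58

Amplification A = ΔT/ΔT₀ = 3.44/1.85 = 1.859.
Total gain g = 1 − 1/A = 1 − 1/1.859 = 0.4621.
Known gains sum to -0.15 + 0.044 − 0.11 + 0.0994 = -0.1166.
g_wv = 0.4621 + 0.1166 = 0.58.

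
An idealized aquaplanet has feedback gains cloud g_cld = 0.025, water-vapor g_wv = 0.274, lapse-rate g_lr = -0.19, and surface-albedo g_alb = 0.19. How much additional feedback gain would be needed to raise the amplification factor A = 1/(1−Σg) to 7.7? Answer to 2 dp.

Current total gain = 0.299.
Target gain for A = 7.7: g* = 1 − 1/7.7 = 0.8701.
Additional gain needed = 0.8701 − 0.299 = 0.57.

0.57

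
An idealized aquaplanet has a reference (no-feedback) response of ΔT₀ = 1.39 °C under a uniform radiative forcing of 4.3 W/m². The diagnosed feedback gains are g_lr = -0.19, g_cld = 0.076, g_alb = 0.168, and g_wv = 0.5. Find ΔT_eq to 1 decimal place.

Total gain g = -0.19 + 0.076 + 0.168 + 0.5 = 0.554.
Amplification A = 1/(1 − 0.554) = 2.242.
ΔT = 1.39 × 2.242 = 3.1 °C.

3.1 °C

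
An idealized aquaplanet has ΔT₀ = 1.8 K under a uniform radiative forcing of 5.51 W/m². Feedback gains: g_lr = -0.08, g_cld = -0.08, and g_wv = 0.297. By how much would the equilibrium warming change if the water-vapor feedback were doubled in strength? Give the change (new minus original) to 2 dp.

Original: g = 0.137, ΔT = 1.8/(1−0.137) = 2.0857 K.
With doubled water-vapor: g' = 0.434, ΔT' = 1.8/(1−0.434) = 3.1802 K.
Change = 3.1802 − 2.0857 = 1.09 K.

1.09 K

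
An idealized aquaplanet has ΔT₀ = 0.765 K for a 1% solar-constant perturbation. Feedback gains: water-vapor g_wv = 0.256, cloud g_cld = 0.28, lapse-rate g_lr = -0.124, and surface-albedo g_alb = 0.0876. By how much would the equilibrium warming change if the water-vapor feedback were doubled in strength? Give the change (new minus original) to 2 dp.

1.60 K

Original: g = 0.4996, ΔT = 0.765/(1−0.4996) = 1.5288 K.
With doubled water-vapor: g' = 0.7556, ΔT' = 0.765/(1−0.7556) = 3.1301 K.
Change = 3.1301 − 1.5288 = 1.60 K.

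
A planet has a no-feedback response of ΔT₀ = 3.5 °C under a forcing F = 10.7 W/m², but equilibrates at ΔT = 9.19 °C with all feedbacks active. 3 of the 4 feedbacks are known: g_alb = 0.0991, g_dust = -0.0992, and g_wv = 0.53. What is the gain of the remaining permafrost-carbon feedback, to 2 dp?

Amplification A = ΔT/ΔT₀ = 9.19/3.5 = 2.626.
Total gain g = 1 − 1/A = 1 − 1/2.626 = 0.6192.
Known gains sum to 0.0991 − 0.0992 + 0.53 = 0.5299.
g_pf = 0.6192 − 0.5299 = 0.09.

0.09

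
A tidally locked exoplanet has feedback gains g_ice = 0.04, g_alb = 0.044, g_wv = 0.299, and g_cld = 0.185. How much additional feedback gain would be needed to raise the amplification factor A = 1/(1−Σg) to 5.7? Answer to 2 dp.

0.26

Current total gain = 0.568.
Target gain for A = 5.7: g* = 1 − 1/5.7 = 0.8246.
Additional gain needed = 0.8246 − 0.568 = 0.26.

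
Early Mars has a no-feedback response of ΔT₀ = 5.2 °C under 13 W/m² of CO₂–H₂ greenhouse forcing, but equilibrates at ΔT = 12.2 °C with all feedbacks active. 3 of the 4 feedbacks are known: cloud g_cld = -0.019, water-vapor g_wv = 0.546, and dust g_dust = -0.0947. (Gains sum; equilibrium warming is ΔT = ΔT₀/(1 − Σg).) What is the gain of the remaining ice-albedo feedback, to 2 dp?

0.14

Amplification A = ΔT/ΔT₀ = 12.2/5.2 = 2.346.
Total gain g = 1 − 1/A = 1 − 1/2.346 = 0.5737.
Known gains sum to -0.019 + 0.546 − 0.0947 = 0.4323.
g_ice = 0.5737 − 0.4323 = 0.14.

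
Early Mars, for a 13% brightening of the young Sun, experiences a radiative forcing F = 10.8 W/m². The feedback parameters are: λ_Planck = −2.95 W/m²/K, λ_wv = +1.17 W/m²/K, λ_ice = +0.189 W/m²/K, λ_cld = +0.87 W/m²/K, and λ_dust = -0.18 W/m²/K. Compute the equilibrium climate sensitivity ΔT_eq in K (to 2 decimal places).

Net feedback parameter λ = (−2.95) + (+1.17) + (+0.189) + (+0.87) + (-0.18) = -0.901 W/m²/K.
ΔT = −F/λ = −10.8/(-0.901) = 11.99 K.

11.99 K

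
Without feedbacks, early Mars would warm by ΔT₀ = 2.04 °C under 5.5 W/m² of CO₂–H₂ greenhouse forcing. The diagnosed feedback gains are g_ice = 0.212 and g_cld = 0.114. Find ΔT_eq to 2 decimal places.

3.03 °C

Total gain g = 0.212 + 0.114 = 0.326.
Amplification A = 1/(1 − 0.326) = 1.484.
ΔT = 2.04 × 1.484 = 3.03 °C.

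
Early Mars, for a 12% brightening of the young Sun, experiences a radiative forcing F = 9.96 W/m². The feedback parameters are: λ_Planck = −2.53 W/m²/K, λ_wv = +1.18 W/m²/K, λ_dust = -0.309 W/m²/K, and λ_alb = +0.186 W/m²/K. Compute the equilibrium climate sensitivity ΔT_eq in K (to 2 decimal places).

6.76 K

Net feedback parameter λ = (−2.53) + (+1.18) + (-0.309) + (+0.186) = -1.473 W/m²/K.
ΔT = −F/λ = −9.96/(-1.473) = 6.76 K.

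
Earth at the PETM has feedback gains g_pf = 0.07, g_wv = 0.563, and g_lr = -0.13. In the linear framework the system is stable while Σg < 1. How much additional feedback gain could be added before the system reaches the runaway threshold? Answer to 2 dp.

Current total gain = 0.07 + 0.563 − 0.13 = 0.503.
Margin to runaway = 1 − 0.503 = 0.50.

0.50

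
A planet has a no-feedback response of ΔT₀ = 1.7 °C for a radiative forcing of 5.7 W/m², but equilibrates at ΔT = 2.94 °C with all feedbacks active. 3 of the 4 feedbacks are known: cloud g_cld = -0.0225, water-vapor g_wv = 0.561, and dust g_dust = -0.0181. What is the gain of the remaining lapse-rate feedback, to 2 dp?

-0.10

Amplification A = ΔT/ΔT₀ = 2.94/1.7 = 1.729.
Total gain g = 1 − 1/A = 1 − 1/1.729 = 0.4216.
Known gains sum to -0.0225 + 0.561 − 0.0181 = 0.5204.
g_lr = 0.4216 − 0.5204 = -0.10.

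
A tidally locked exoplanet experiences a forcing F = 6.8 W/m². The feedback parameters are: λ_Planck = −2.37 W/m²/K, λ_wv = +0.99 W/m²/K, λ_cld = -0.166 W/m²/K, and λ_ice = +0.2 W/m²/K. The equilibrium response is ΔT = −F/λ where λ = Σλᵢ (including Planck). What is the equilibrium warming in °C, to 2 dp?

5.05 °C

Net feedback parameter λ = (−2.37) + (+0.99) + (-0.166) + (+0.2) = -1.346 W/m²/K.
ΔT = −F/λ = −6.8/(-1.346) = 5.05 °C.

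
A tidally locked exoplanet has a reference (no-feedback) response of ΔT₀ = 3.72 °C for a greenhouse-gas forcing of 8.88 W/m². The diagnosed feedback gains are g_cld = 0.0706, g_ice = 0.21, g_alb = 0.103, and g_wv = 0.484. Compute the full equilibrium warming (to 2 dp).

Total gain g = 0.0706 + 0.21 + 0.103 + 0.484 = 0.8676.
Amplification A = 1/(1 − 0.8676) = 7.553.
ΔT = 3.72 × 7.553 = 28.10 °C.

28.10 °C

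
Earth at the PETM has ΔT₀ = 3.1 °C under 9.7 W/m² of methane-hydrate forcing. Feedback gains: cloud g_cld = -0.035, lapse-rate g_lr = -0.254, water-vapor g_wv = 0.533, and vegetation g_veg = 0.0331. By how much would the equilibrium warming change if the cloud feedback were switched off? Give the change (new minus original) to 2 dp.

Original: g = 0.2771, ΔT = 3.1/(1−0.2771) = 4.2883 °C.
Without cloud: g' = 0.3121, ΔT' = 3.1/(1−0.3121) = 4.5065 °C.
Change = 4.5065 − 4.2883 = 0.22 °C.

0.22 °C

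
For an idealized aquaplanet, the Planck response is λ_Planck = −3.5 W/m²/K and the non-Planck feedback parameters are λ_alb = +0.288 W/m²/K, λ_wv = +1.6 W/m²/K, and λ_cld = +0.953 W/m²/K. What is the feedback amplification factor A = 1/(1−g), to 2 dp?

Convert to gains: g_alb = 0.288/3.5 = 0.08229; g_wv = 1.6/3.5 = 0.4571; g_cld = 0.953/3.5 = 0.2723.
Total gain g = 0.81169.
A = 1/(1 − 0.81169) = 5.31.

5.31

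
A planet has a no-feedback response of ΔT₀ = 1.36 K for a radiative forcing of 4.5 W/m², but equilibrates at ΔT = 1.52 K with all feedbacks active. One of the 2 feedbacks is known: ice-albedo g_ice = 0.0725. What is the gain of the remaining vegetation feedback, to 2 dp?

Amplification A = ΔT/ΔT₀ = 1.52/1.36 = 1.118.
Total gain g = 1 − 1/A = 1 − 1/1.118 = 0.1055.
The known gain is 0.0725.
g_veg = 0.1055 − 0.0725 = 0.03.

0.03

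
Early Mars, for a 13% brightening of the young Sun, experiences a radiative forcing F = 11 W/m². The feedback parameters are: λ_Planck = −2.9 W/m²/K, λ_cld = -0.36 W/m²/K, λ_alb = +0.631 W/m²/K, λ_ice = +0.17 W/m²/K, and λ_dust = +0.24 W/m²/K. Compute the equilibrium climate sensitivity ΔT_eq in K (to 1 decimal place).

Net feedback parameter λ = (−2.9) + (-0.36) + (+0.631) + (+0.17) + (+0.24) = -2.219 W/m²/K.
ΔT = −F/λ = −11/(-2.219) = 5.0 K.

5.0 K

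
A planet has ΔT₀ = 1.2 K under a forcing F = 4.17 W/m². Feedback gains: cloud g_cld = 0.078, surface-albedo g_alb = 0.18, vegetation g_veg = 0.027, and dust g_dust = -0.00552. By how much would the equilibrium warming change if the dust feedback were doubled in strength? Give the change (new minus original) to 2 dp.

-0.01 K

Original: g = 0.27948, ΔT = 1.2/(1−0.27948) = 1.6655 K.
With doubled dust: g' = 0.27396, ΔT' = 1.2/(1−0.27396) = 1.6528 K.
Change = 1.6528 − 1.6655 = -0.01 K.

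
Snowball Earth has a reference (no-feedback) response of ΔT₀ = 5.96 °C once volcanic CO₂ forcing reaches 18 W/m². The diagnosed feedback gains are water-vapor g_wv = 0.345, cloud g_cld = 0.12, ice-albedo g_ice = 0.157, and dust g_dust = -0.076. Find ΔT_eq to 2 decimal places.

13.13 °C

Total gain g = 0.345 + 0.12 + 0.157 − 0.076 = 0.546.
Amplification A = 1/(1 − 0.546) = 2.203.
ΔT = 5.96 × 2.203 = 13.13 °C.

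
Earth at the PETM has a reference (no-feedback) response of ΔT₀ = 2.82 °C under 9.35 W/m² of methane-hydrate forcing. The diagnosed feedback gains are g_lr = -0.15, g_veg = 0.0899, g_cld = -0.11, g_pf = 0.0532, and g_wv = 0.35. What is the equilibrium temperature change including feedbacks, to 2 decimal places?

3.68 °C

Total gain g = -0.15 + 0.0899 − 0.11 + 0.0532 + 0.35 = 0.2331.
Amplification A = 1/(1 − 0.2331) = 1.304.
ΔT = 2.82 × 1.304 = 3.68 °C.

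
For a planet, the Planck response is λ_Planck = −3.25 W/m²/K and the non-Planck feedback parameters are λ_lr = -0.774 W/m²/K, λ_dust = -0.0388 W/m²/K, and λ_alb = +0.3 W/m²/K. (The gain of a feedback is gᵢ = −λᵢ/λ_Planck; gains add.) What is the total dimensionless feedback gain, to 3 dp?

Convert to gains: g_lr = -0.774/3.25 = -0.2382; g_dust = -0.0388/3.25 = -0.01194; g_alb = 0.3/3.25 = 0.09231.
Total gain g = -0.15783.

-0.158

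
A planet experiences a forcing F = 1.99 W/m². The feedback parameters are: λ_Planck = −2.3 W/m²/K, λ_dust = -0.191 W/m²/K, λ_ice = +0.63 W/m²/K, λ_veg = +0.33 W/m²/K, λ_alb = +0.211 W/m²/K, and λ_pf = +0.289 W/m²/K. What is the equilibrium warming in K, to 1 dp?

Net feedback parameter λ = (−2.3) + (-0.191) + (+0.63) + (+0.33) + (+0.211) + (+0.289) = -1.031 W/m²/K.
ΔT = −F/λ = −1.99/(-1.031) = 1.9 K.

1.9 K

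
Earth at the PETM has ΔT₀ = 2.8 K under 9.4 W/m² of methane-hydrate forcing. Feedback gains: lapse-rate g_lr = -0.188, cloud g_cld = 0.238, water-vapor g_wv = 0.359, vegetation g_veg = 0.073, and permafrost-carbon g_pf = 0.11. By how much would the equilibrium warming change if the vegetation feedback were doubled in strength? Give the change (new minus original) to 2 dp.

1.50 K

Original: g = 0.592, ΔT = 2.8/(1−0.592) = 6.8627 K.
With doubled vegetation: g' = 0.665, ΔT' = 2.8/(1−0.665) = 8.3582 K.
Change = 8.3582 − 6.8627 = 1.50 K.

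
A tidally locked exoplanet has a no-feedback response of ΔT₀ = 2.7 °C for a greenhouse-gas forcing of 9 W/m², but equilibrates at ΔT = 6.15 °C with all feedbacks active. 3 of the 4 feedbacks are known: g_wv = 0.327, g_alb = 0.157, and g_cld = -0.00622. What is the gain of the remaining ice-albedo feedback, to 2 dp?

0.08

Amplification A = ΔT/ΔT₀ = 6.15/2.7 = 2.278.
Total gain g = 1 − 1/A = 1 − 1/2.278 = 0.561.
Known gains sum to 0.327 + 0.157 − 0.00622 = 0.47778.
g_ice = 0.561 − 0.47778 = 0.08.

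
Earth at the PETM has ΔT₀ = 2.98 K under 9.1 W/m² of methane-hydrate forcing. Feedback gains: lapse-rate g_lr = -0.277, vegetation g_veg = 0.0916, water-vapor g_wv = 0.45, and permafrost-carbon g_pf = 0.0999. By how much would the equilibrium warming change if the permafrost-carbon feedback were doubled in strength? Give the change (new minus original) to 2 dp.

0.87 K

Original: g = 0.3645, ΔT = 2.98/(1−0.3645) = 4.6892 K.
With doubled permafrost-carbon: g' = 0.4644, ΔT' = 2.98/(1−0.4644) = 5.5639 K.
Change = 5.5639 − 4.6892 = 0.87 K.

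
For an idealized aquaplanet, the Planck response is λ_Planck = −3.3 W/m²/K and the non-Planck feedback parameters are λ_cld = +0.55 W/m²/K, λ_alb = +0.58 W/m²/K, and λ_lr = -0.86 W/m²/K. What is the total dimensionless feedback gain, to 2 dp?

0.08

Convert to gains: g_cld = 0.55/3.3 = 0.1667; g_alb = 0.58/3.3 = 0.1758; g_lr = -0.86/3.3 = -0.2606.
Total gain g = 0.0819.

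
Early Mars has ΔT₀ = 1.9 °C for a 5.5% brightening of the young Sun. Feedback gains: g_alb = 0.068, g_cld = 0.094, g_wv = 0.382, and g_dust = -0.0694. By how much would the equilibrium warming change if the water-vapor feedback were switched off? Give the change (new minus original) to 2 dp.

-1.52 °C

Original: g = 0.4746, ΔT = 1.9/(1−0.4746) = 3.6163 °C.
Without water-vapor: g' = 0.0926, ΔT' = 1.9/(1−0.0926) = 2.0939 °C.
Change = 2.0939 − 3.6163 = -1.52 °C.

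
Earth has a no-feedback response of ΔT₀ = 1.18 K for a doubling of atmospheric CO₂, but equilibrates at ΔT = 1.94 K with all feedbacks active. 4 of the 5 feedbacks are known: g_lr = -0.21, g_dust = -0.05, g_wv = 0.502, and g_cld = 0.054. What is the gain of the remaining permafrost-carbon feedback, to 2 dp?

Amplification A = ΔT/ΔT₀ = 1.94/1.18 = 1.644.
Total gain g = 1 − 1/A = 1 − 1/1.644 = 0.3917.
Known gains sum to -0.21 − 0.05 + 0.502 + 0.054 = 0.296.
g_pf = 0.3917 − 0.296 = 0.10.

0.10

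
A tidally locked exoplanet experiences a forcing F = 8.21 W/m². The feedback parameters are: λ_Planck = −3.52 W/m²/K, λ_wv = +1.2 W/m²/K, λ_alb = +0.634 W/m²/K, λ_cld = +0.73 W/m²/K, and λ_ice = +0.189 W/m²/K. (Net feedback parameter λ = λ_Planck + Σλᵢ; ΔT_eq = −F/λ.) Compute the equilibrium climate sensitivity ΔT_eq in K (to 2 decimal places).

10.70 K

Net feedback parameter λ = (−3.52) + (+1.2) + (+0.634) + (+0.73) + (+0.189) = -0.767 W/m²/K.
ΔT = −F/λ = −8.21/(-0.767) = 10.70 K.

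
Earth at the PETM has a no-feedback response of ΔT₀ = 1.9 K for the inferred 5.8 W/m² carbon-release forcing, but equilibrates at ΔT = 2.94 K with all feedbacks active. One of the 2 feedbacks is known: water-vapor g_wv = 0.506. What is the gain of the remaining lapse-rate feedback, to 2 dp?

-0.15

Amplification A = ΔT/ΔT₀ = 2.94/1.9 = 1.547.
Total gain g = 1 − 1/A = 1 − 1/1.547 = 0.3536.
The known gain is 0.506.
g_lr = 0.3536 − 0.506 = -0.15.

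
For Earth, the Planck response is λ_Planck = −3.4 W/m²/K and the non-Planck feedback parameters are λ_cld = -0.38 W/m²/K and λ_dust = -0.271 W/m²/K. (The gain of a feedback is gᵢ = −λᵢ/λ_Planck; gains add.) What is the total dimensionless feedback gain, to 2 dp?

-0.19

Convert to gains: g_cld = -0.38/3.4 = -0.1118; g_dust = -0.271/3.4 = -0.07971.
Total gain g = -0.19151.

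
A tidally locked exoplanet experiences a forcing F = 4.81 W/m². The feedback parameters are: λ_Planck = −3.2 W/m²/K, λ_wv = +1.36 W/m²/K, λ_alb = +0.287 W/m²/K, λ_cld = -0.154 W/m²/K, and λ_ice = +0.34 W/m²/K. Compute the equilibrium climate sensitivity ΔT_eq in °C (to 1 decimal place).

3.5 °C

Net feedback parameter λ = (−3.2) + (+1.36) + (+0.287) + (-0.154) + (+0.34) = -1.367 W/m²/K.
ΔT = −F/λ = −4.81/(-1.367) = 3.5 °C.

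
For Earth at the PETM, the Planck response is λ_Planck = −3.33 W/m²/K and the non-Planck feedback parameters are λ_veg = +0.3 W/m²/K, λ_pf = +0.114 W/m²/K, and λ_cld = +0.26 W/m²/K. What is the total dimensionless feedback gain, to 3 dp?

Convert to gains: g_veg = 0.3/3.33 = 0.09009; g_pf = 0.114/3.33 = 0.03423; g_cld = 0.26/3.33 = 0.07808.
Total gain g = 0.2024.

0.202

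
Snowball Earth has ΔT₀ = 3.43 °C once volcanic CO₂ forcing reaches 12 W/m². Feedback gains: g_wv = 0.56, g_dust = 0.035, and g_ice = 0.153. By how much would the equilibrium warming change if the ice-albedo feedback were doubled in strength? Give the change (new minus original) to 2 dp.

Original: g = 0.748, ΔT = 3.43/(1−0.748) = 13.6111 °C.
With doubled ice-albedo: g' = 0.901, ΔT' = 3.43/(1−0.901) = 34.6465 °C.
Change = 34.6465 − 13.6111 = 21.04 °C.

21.04 °C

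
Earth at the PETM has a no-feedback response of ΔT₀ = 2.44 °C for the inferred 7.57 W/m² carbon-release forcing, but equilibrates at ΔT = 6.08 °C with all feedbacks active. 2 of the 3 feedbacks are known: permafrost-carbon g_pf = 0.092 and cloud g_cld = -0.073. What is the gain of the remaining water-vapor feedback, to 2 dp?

0.58

Amplification A = ΔT/ΔT₀ = 6.08/2.44 = 2.492.
Total gain g = 1 − 1/A = 1 − 1/2.492 = 0.5987.
Known gains sum to 0.092 − 0.073 = 0.019.
g_wv = 0.5987 − 0.019 = 0.58.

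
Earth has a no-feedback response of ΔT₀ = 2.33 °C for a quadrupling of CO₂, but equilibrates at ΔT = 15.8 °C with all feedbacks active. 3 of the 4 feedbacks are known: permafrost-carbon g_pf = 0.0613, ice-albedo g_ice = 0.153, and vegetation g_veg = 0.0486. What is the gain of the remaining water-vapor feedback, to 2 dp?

Amplification A = ΔT/ΔT₀ = 15.8/2.33 = 6.781.
Total gain g = 1 − 1/A = 1 − 1/6.781 = 0.8525.
Known gains sum to 0.0613 + 0.153 + 0.0486 = 0.2629.
g_wv = 0.8525 − 0.2629 = 0.59.

0.59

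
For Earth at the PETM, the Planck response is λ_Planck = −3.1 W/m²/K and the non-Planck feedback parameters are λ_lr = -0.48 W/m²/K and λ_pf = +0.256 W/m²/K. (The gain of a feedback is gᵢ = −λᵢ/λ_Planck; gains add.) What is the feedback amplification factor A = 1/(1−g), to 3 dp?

Convert to gains: g_lr = -0.48/3.1 = -0.1548; g_pf = 0.256/3.1 = 0.08258.
Total gain g = -0.07222.
A = 1/(1 + 0.07222) = 0.933.

0.933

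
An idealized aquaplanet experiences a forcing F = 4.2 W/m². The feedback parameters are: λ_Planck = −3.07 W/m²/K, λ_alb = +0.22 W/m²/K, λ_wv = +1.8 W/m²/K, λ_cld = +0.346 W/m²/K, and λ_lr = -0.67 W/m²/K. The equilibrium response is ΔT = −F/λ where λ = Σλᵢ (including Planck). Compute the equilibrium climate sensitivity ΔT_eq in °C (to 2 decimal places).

3.06 °C

Net feedback parameter λ = (−3.07) + (+0.22) + (+1.8) + (+0.346) + (-0.67) = -1.374 W/m²/K.
ΔT = −F/λ = −4.2/(-1.374) = 3.06 °C.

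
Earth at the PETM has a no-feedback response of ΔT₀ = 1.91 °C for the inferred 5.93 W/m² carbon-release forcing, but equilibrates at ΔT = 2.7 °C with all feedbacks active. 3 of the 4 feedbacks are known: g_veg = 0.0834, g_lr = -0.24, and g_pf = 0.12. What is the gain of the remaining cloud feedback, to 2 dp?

Amplification A = ΔT/ΔT₀ = 2.7/1.91 = 1.414.
Total gain g = 1 − 1/A = 1 − 1/1.414 = 0.2928.
Known gains sum to 0.0834 − 0.24 + 0.12 = -0.0366.
g_cld = 0.2928 + 0.0366 = 0.33.

0.33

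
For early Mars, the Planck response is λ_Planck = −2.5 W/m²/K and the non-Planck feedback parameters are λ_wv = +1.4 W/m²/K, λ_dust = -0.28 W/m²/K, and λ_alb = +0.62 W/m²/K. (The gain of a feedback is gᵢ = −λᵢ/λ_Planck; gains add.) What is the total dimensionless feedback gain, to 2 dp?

Convert to gains: g_wv = 1.4/2.5 = 0.56; g_dust = -0.28/2.5 = -0.112; g_alb = 0.62/2.5 = 0.248.
Total gain g = 0.696.

0.70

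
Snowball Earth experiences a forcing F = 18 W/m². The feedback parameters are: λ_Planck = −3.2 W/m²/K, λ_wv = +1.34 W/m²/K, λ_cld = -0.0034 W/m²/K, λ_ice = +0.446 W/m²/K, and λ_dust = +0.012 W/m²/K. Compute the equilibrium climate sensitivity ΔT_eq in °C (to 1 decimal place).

Net feedback parameter λ = (−3.2) + (+1.34) + (-0.0034) + (+0.446) + (+0.012) = -1.4054 W/m²/K.
ΔT = −F/λ = −18/(-1.4054) = 12.8 °C.

12.8 °C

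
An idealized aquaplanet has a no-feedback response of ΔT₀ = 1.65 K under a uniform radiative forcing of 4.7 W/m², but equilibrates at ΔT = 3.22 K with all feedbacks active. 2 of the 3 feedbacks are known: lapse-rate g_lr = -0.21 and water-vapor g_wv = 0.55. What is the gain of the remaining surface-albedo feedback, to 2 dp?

Amplification A = ΔT/ΔT₀ = 3.22/1.65 = 1.952.
Total gain g = 1 − 1/A = 1 − 1/1.952 = 0.4877.
Known gains sum to -0.21 + 0.55 = 0.34.
g_alb = 0.4877 − 0.34 = 0.15.

0.15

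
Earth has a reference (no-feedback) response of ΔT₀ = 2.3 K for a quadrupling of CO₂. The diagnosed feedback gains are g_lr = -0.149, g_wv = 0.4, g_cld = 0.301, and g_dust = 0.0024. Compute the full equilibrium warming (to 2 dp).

5.16 K

Total gain g = -0.149 + 0.4 + 0.301 + 0.0024 = 0.5544.
Amplification A = 1/(1 − 0.5544) = 2.244.
ΔT = 2.3 × 2.244 = 5.16 K.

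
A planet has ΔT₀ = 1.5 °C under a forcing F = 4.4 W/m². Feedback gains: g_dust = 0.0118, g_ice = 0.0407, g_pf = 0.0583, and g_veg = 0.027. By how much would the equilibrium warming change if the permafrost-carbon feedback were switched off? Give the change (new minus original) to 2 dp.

Original: g = 0.1378, ΔT = 1.5/(1−0.1378) = 1.7397 °C.
Without permafrost-carbon: g' = 0.0795, ΔT' = 1.5/(1−0.0795) = 1.6295 °C.
Change = 1.6295 − 1.7397 = -0.11 °C.

-0.11 °C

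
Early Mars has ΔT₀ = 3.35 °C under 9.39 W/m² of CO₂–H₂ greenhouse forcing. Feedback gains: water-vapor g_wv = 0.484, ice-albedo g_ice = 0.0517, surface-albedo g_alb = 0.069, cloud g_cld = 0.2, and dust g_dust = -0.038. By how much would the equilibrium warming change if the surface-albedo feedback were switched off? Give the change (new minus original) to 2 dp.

-3.28 °C

Original: g = 0.7667, ΔT = 3.35/(1−0.7667) = 14.3592 °C.
Without surface-albedo: g' = 0.6977, ΔT' = 3.35/(1−0.6977) = 11.0817 °C.
Change = 11.0817 − 14.3592 = -3.28 °C.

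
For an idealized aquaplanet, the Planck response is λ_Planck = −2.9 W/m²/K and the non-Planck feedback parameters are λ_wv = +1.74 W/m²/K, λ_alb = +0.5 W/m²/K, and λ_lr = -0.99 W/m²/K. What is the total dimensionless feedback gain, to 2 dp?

Convert to gains: g_wv = 1.74/2.9 = 0.6; g_alb = 0.5/2.9 = 0.1724; g_lr = -0.99/2.9 = -0.3414.
Total gain g = 0.431.

0.43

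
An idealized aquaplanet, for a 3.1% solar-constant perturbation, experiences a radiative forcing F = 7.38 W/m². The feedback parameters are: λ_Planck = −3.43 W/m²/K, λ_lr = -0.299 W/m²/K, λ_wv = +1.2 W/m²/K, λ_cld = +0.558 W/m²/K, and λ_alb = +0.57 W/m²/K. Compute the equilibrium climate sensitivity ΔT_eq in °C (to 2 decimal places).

Net feedback parameter λ = (−3.43) + (-0.299) + (+1.2) + (+0.558) + (+0.57) = -1.401 W/m²/K.
ΔT = −F/λ = −7.38/(-1.401) = 5.27 °C.

5.27 °C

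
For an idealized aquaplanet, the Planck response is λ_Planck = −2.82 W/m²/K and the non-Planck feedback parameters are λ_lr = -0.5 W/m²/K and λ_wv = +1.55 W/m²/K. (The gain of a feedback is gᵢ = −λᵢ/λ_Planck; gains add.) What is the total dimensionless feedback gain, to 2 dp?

Convert to gains: g_lr = -0.5/2.82 = -0.1773; g_wv = 1.55/2.82 = 0.5496.
Total gain g = 0.3723.

0.37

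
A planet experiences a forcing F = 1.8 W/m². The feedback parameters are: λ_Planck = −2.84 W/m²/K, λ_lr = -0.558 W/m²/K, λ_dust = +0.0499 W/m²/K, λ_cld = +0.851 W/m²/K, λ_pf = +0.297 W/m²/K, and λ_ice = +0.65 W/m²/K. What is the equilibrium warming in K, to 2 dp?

Net feedback parameter λ = (−2.84) + (-0.558) + (+0.0499) + (+0.851) + (+0.297) + (+0.65) = -1.5501 W/m²/K.
ΔT = −F/λ = −1.8/(-1.5501) = 1.16 K.

1.16 K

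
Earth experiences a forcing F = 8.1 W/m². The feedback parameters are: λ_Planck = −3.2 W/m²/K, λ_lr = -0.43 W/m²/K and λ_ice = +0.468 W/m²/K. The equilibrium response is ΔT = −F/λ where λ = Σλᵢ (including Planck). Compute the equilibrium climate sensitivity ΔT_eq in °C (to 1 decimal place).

2.6 °C

Net feedback parameter λ = (−3.2) + (-0.43) + (+0.468) = -3.162 W/m²/K.
ΔT = −F/λ = −8.1/(-3.162) = 2.6 °C.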